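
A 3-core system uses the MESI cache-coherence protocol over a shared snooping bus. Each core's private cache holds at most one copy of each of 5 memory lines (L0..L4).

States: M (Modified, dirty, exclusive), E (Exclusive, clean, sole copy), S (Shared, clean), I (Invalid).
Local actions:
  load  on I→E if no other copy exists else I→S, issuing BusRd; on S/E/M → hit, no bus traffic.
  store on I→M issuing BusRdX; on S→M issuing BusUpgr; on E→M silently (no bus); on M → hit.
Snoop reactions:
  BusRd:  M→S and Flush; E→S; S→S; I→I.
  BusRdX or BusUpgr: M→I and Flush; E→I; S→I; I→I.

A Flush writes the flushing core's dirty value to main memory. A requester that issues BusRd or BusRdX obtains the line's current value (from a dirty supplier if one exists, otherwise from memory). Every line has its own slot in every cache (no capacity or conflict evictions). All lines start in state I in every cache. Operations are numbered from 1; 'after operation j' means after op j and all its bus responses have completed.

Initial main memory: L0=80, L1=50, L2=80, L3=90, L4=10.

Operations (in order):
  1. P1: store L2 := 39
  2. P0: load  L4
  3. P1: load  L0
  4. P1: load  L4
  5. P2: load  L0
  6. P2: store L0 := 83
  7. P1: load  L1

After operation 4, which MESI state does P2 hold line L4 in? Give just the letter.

1. P1: store L2 := 39  bus=[BusRdX]  L2: P0=I P1=M P2=I  mem[L2]=80
2. P0: load  L4  bus=[BusRd]  L4: P0=E P1=I P2=I  mem[L4]=10
3. P1: load  L0  bus=[BusRd]  L0: P0=I P1=E P2=I  mem[L0]=80
4. P1: load  L4  bus=[BusRd]  L4: P0=S P1=S P2=I  mem[L4]=10
5. P2: load  L0  bus=[BusRd]  L0: P0=I P1=S P2=S  mem[L0]=80
6. P2: store L0 := 83  bus=[BusUpgr]  L0: P0=I P1=I P2=M  mem[L0]=80
7. P1: load  L1  bus=[BusRd]  L1: P0=I P1=E P2=I  mem[L1]=50

state = I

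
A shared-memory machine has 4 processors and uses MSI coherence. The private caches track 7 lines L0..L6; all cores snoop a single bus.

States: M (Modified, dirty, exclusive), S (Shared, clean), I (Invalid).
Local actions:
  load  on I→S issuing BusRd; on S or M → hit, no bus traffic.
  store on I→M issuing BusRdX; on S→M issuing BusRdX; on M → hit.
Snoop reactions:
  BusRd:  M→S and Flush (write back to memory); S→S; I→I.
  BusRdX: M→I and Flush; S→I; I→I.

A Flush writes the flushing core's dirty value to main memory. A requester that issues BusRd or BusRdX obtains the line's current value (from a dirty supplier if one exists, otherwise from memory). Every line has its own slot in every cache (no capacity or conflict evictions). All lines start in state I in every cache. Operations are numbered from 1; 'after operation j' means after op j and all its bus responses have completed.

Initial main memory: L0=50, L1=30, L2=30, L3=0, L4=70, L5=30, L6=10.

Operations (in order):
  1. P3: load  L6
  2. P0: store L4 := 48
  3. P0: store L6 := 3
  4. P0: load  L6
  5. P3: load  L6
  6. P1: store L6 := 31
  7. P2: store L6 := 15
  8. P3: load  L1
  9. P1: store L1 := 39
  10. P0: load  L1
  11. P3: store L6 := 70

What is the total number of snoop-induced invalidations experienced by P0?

invalidations = 1

  op1 P3: load  L6 → I/I/I/S on L6; bus BusRd; mem=10
  op2 P0: store L4 := 48 → M/I/I/I on L4; bus BusRdX; mem=70
  op3 P0: store L6 := 3 → M/I/I/I on L6; bus BusRdX; mem=10
  op4 P0: load  L6 → M/I/I/I on L6; bus (none); mem=10
  op5 P3: load  L6 → S/I/I/S on L6; bus BusRd Flush; mem=3
  op6 P1: store L6 := 31 → I/M/I/I on L6; bus BusRdX; mem=3
  op7 P2: store L6 := 15 → I/I/M/I on L6; bus BusRdX Flush; mem=31
  op8 P3: load  L1 → I/I/I/S on L1; bus BusRd; mem=30
  op9 P1: store L1 := 39 → I/M/I/I on L1; bus BusRdX; mem=30
  op10 P0: load  L1 → S/S/I/I on L1; bus BusRd Flush; mem=39
  op11 P3: store L6 := 70 → I/I/I/M on L6; bus BusRdX Flush; mem=15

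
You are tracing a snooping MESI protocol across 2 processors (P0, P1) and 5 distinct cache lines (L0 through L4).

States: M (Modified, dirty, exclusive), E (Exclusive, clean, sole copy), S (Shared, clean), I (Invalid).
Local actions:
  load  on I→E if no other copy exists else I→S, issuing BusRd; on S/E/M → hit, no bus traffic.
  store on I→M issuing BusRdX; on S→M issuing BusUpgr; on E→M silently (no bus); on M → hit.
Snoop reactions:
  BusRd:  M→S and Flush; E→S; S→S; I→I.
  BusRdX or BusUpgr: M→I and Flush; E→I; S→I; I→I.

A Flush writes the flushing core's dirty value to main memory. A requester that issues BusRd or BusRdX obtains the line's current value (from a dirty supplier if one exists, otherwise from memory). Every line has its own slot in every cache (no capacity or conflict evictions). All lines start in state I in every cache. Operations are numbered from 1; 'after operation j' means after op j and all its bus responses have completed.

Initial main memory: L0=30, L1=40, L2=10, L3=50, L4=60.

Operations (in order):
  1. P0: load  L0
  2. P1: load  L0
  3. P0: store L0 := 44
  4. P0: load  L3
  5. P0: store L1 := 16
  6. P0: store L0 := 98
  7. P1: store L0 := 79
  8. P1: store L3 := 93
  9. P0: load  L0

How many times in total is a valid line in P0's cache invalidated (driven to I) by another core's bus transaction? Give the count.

step 1: P0: load  L0  ⟶  EI  (L0)  txn=BusRd  M[L0]=30
step 2: P1: load  L0  ⟶  SS  (L0)  txn=BusRd  M[L0]=30
step 3: P0: store L0 := 44  ⟶  MI  (L0)  txn=BusUpgr  M[L0]=30
step 4: P0: load  L3  ⟶  EI  (L3)  txn=BusRd  M[L3]=50
step 5: P0: store L1 := 16  ⟶  MI  (L1)  txn=BusRdX  M[L1]=40
step 6: P0: store L0 := 98  ⟶  MI  (L0)  txn=∅  M[L0]=30
step 7: P1: store L0 := 79  ⟶  IM  (L0)  txn=BusRdX+Flush  M[L0]=98
step 8: P1: store L3 := 93  ⟶  IM  (L3)  txn=BusRdX  M[L3]=50
step 9: P0: load  L0  ⟶  SS  (L0)  txn=BusRd+Flush  M[L0]=79

invalidations = 2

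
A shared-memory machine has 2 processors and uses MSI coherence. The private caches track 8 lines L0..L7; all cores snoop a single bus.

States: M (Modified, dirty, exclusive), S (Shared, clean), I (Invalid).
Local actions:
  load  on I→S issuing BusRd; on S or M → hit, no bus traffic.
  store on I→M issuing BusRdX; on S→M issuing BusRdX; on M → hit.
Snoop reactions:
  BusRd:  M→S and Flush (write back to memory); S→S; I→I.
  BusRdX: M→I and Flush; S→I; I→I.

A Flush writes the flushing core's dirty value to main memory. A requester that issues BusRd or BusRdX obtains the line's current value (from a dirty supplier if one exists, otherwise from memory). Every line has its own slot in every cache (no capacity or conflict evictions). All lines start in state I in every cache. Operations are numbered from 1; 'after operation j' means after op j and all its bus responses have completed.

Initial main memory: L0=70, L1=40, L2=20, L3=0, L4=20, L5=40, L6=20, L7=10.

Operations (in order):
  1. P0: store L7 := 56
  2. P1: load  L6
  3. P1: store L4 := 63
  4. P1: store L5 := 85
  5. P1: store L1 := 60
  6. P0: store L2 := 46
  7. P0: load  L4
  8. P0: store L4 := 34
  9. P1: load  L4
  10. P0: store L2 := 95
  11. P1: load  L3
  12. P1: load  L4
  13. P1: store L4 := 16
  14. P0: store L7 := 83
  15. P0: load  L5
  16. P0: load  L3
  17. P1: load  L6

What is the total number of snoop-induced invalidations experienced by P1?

invalidations = 1

[1] P0: store L7 := 56 | P0:M(56), P1:I | bus: BusRdX
[2] P1: load  L6 | P0:I, P1:S(20) | bus: BusRd
[3] P1: store L4 := 63 | P0:I, P1:M(63) | bus: BusRdX
[4] P1: store L5 := 85 | P0:I, P1:M(85) | bus: BusRdX
[5] P1: store L1 := 60 | P0:I, P1:M(60) | bus: BusRdX
[6] P0: store L2 := 46 | P0:M(46), P1:I | bus: BusRdX
[7] P0: load  L4 | P0:S(63), P1:S(63) | bus: BusRd,Flush
[8] P0: store L4 := 34 | P0:M(34), P1:I | bus: BusRdX
[9] P1: load  L4 | P0:S(34), P1:S(34) | bus: BusRd,Flush
[10] P0: store L2 := 95 | P0:M(95), P1:I | bus: none
[11] P1: load  L3 | P0:I, P1:S(0) | bus: BusRd
[12] P1: load  L4 | P0:S(34), P1:S(34) | bus: none
[13] P1: store L4 := 16 | P0:I, P1:M(16) | bus: BusRdX
[14] P0: store L7 := 83 | P0:M(83), P1:I | bus: none
[15] P0: load  L5 | P0:S(85), P1:S(85) | bus: BusRd,Flush
[16] P0: load  L3 | P0:S(0), P1:S(0) | bus: BusRd
[17] P1: load  L6 | P0:I, P1:S(20) | bus: none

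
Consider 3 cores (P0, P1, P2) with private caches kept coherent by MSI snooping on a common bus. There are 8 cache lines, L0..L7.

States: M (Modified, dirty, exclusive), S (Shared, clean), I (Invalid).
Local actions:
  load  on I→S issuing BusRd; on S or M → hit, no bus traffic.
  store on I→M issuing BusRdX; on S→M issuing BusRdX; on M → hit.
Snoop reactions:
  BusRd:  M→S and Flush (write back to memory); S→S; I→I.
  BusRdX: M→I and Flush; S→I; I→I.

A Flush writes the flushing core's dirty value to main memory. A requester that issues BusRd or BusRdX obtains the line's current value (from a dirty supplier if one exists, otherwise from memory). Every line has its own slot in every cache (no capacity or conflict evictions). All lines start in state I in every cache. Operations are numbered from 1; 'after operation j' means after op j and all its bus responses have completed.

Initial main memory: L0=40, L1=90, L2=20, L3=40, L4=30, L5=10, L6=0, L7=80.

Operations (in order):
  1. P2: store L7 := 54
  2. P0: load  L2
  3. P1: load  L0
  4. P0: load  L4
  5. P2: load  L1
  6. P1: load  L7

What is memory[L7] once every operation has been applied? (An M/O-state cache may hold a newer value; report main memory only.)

memory[L7] = 54

  op1 P2: store L7 := 54 → I/I/M on L7; bus BusRdX; mem=80
  op2 P0: load  L2 → S/I/I on L2; bus BusRd; mem=20
  op3 P1: load  L0 → I/S/I on L0; bus BusRd; mem=40
  op4 P0: load  L4 → S/I/I on L4; bus BusRd; mem=30
  op5 P2: load  L1 → I/I/S on L1; bus BusRd; mem=90
  op6 P1: load  L7 → I/S/S on L7; bus BusRd Flush; mem=54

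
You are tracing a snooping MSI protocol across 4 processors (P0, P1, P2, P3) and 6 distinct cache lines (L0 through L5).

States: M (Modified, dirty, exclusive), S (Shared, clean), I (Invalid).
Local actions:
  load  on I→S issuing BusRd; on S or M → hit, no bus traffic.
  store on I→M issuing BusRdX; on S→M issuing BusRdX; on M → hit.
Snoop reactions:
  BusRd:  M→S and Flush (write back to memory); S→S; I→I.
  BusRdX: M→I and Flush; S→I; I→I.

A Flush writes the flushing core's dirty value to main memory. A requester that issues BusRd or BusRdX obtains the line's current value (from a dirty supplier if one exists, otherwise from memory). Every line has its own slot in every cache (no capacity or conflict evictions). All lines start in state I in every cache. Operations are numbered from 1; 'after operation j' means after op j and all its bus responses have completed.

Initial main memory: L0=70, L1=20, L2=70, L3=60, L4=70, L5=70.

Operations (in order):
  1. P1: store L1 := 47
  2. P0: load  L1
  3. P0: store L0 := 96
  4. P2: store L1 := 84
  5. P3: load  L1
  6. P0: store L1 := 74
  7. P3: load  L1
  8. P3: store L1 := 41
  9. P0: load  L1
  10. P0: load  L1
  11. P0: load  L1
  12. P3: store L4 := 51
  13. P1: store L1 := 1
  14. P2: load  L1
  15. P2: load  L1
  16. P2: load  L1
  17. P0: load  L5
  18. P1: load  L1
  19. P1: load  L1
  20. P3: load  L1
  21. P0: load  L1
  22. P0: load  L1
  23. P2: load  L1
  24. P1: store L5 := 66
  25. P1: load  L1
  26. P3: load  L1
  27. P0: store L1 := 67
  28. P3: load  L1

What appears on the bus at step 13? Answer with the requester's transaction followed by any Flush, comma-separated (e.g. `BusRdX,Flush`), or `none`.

bus = BusRdX

1. P1: store L1 := 47  bus=[BusRdX]  L1: P0=I P1=M P2=I P3=I  mem[L1]=20
2. P0: load  L1  bus=[BusRd,Flush]  L1: P0=S P1=S P2=I P3=I  mem[L1]=47
3. P0: store L0 := 96  bus=[BusRdX]  L0: P0=M P1=I P2=I P3=I  mem[L0]=70
4. P2: store L1 := 84  bus=[BusRdX]  L1: P0=I P1=I P2=M P3=I  mem[L1]=47
5. P3: load  L1  bus=[BusRd,Flush]  L1: P0=I P1=I P2=S P3=S  mem[L1]=84
6. P0: store L1 := 74  bus=[BusRdX]  L1: P0=M P1=I P2=I P3=I  mem[L1]=84
7. P3: load  L1  bus=[BusRd,Flush]  L1: P0=S P1=I P2=I P3=S  mem[L1]=74
8. P3: store L1 := 41  bus=[BusRdX]  L1: P0=I P1=I P2=I P3=M  mem[L1]=74
9. P0: load  L1  bus=[BusRd,Flush]  L1: P0=S P1=I P2=I P3=S  mem[L1]=41
10. P0: load  L1  bus=[-]  L1: P0=S P1=I P2=I P3=S  mem[L1]=41
11. P0: load  L1  bus=[-]  L1: P0=S P1=I P2=I P3=S  mem[L1]=41
12. P3: store L4 := 51  bus=[BusRdX]  L4: P0=I P1=I P2=I P3=M  mem[L4]=70
13. P1: store L1 := 1  bus=[BusRdX]  L1: P0=I P1=M P2=I P3=I  mem[L1]=41
14. P2: load  L1  bus=[BusRd,Flush]  L1: P0=I P1=S P2=S P3=I  mem[L1]=1
15. P2: load  L1  bus=[-]  L1: P0=I P1=S P2=S P3=I  mem[L1]=1
16. P2: load  L1  bus=[-]  L1: P0=I P1=S P2=S P3=I  mem[L1]=1
17. P0: load  L5  bus=[BusRd]  L5: P0=S P1=I P2=I P3=I  mem[L5]=70
18. P1: load  L1  bus=[-]  L1: P0=I P1=S P2=S P3=I  mem[L1]=1
19. P1: load  L1  bus=[-]  L1: P0=I P1=S P2=S P3=I  mem[L1]=1
20. P3: load  L1  bus=[BusRd]  L1: P0=I P1=S P2=S P3=S  mem[L1]=1
21. P0: load  L1  bus=[BusRd]  L1: P0=S P1=S P2=S P3=S  mem[L1]=1
22. P0: load  L1  bus=[-]  L1: P0=S P1=S P2=S P3=S  mem[L1]=1
23. P2: load  L1  bus=[-]  L1: P0=S P1=S P2=S P3=S  mem[L1]=1
24. P1: store L5 := 66  bus=[BusRdX]  L5: P0=I P1=M P2=I P3=I  mem[L5]=70
25. P1: load  L1  bus=[-]  L1: P0=S P1=S P2=S P3=S  mem[L1]=1
26. P3: load  L1  bus=[-]  L1: P0=S P1=S P2=S P3=S  mem[L1]=1
27. P0: store L1 := 67  bus=[BusRdX]  L1: P0=M P1=I P2=I P3=I  mem[L1]=1
28. P3: load  L1  bus=[BusRd,Flush]  L1: P0=S P1=I P2=I P3=S  mem[L1]=67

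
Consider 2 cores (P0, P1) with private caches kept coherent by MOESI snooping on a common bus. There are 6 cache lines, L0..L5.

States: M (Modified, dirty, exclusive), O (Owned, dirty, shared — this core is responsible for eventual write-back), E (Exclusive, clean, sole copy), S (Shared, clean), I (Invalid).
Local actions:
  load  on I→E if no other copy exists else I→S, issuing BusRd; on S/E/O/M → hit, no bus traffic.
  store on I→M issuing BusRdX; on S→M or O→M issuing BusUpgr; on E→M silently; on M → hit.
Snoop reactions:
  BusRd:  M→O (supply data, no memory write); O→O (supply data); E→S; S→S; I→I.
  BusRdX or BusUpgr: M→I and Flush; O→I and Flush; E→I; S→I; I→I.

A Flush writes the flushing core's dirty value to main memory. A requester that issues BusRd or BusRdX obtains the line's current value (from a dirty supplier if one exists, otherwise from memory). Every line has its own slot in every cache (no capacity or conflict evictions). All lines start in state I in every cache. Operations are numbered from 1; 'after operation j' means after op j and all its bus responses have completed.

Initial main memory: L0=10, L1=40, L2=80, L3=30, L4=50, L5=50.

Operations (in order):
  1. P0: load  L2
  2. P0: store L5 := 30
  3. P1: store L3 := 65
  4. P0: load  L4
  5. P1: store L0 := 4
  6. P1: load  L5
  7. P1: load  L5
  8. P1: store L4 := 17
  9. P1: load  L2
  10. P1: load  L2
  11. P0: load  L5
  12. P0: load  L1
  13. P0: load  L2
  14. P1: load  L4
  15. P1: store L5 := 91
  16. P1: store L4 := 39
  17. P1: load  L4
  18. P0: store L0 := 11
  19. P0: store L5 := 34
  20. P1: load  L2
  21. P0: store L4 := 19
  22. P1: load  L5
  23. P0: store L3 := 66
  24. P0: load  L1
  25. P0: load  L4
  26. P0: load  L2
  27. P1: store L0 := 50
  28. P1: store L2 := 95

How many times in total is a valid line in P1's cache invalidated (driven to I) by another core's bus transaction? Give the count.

invalidations = 4

[1] P0: load  L2 | P0:E(80), P1:I | bus: BusRd
[2] P0: store L5 := 30 | P0:M(30), P1:I | bus: BusRdX
[3] P1: store L3 := 65 | P0:I, P1:M(65) | bus: BusRdX
[4] P0: load  L4 | P0:E(50), P1:I | bus: BusRd
[5] P1: store L0 := 4 | P0:I, P1:M(4) | bus: BusRdX
[6] P1: load  L5 | P0:O(30), P1:S(30) | bus: BusRd
[7] P1: load  L5 | P0:O(30), P1:S(30) | bus: none
[8] P1: store L4 := 17 | P0:I, P1:M(17) | bus: BusRdX
[9] P1: load  L2 | P0:S(80), P1:S(80) | bus: BusRd
[10] P1: load  L2 | P0:S(80), P1:S(80) | bus: none
[11] P0: load  L5 | P0:O(30), P1:S(30) | bus: none
[12] P0: load  L1 | P0:E(40), P1:I | bus: BusRd
[13] P0: load  L2 | P0:S(80), P1:S(80) | bus: none
[14] P1: load  L4 | P0:I, P1:M(17) | bus: none
[15] P1: store L5 := 91 | P0:I, P1:M(91) | bus: BusUpgr,Flush
[16] P1: store L4 := 39 | P0:I, P1:M(39) | bus: none
[17] P1: load  L4 | P0:I, P1:M(39) | bus: none
[18] P0: store L0 := 11 | P0:M(11), P1:I | bus: BusRdX,Flush
[19] P0: store L5 := 34 | P0:M(34), P1:I | bus: BusRdX,Flush
[20] P1: load  L2 | P0:S(80), P1:S(80) | bus: none
[21] P0: store L4 := 19 | P0:M(19), P1:I | bus: BusRdX,Flush
[22] P1: load  L5 | P0:O(34), P1:S(34) | bus: BusRd
[23] P0: store L3 := 66 | P0:M(66), P1:I | bus: BusRdX,Flush
[24] P0: load  L1 | P0:E(40), P1:I | bus: none
[25] P0: load  L4 | P0:M(19), P1:I | bus: none
[26] P0: load  L2 | P0:S(80), P1:S(80) | bus: none
[27] P1: store L0 := 50 | P0:I, P1:M(50) | bus: BusRdX,Flush
[28] P1: store L2 := 95 | P0:I, P1:M(95) | bus: BusUpgr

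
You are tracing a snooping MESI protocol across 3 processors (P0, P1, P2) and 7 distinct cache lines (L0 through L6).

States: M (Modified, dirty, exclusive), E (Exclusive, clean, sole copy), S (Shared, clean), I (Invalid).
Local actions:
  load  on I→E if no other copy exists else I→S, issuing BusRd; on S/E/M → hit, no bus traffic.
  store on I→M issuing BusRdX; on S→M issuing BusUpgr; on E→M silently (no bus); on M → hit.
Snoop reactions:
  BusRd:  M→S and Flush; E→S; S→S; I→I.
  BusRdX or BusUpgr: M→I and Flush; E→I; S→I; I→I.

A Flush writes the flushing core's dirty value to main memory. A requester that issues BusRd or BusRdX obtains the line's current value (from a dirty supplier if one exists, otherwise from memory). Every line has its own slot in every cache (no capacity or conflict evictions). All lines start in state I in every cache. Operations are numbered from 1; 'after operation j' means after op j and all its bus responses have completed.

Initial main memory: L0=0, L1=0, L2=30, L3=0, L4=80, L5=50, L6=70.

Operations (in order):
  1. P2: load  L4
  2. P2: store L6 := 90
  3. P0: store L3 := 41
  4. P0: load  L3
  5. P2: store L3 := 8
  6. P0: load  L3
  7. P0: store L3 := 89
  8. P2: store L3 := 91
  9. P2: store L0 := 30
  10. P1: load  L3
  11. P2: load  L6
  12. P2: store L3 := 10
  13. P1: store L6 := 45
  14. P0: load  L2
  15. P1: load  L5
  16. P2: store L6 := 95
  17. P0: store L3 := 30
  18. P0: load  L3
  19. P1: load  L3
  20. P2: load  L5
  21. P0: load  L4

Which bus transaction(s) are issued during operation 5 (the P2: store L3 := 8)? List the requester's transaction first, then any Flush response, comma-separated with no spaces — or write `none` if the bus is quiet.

bus = BusRdX,Flush

1. P2: load  L4  bus=[BusRd]  L4: P0=I P1=I P2=E  mem[L4]=80
2. P2: store L6 := 90  bus=[BusRdX]  L6: P0=I P1=I P2=M  mem[L6]=70
3. P0: store L3 := 41  bus=[BusRdX]  L3: P0=M P1=I P2=I  mem[L3]=0
4. P0: load  L3  bus=[-]  L3: P0=M P1=I P2=I  mem[L3]=0
5. P2: store L3 := 8  bus=[BusRdX,Flush]  L3: P0=I P1=I P2=M  mem[L3]=41
6. P0: load  L3  bus=[BusRd,Flush]  L3: P0=S P1=I P2=S  mem[L3]=8
7. P0: store L3 := 89  bus=[BusUpgr]  L3: P0=M P1=I P2=I  mem[L3]=8
8. P2: store L3 := 91  bus=[BusRdX,Flush]  L3: P0=I P1=I P2=M  mem[L3]=89
9. P2: store L0 := 30  bus=[BusRdX]  L0: P0=I P1=I P2=M  mem[L0]=0
10. P1: load  L3  bus=[BusRd,Flush]  L3: P0=I P1=S P2=S  mem[L3]=91
11. P2: load  L6  bus=[-]  L6: P0=I P1=I P2=M  mem[L6]=70
12. P2: store L3 := 10  bus=[BusUpgr]  L3: P0=I P1=I P2=M  mem[L3]=91
13. P1: store L6 := 45  bus=[BusRdX,Flush]  L6: P0=I P1=M P2=I  mem[L6]=90
14. P0: load  L2  bus=[BusRd]  L2: P0=E P1=I P2=I  mem[L2]=30
15. P1: load  L5  bus=[BusRd]  L5: P0=I P1=E P2=I  mem[L5]=50
16. P2: store L6 := 95  bus=[BusRdX,Flush]  L6: P0=I P1=I P2=M  mem[L6]=45
17. P0: store L3 := 30  bus=[BusRdX,Flush]  L3: P0=M P1=I P2=I  mem[L3]=10
18. P0: load  L3  bus=[-]  L3: P0=M P1=I P2=I  mem[L3]=10
19. P1: load  L3  bus=[BusRd,Flush]  L3: P0=S P1=S P2=I  mem[L3]=30
20. P2: load  L5  bus=[BusRd]  L5: P0=I P1=S P2=S  mem[L5]=50
21. P0: load  L4  bus=[BusRd]  L4: P0=S P1=I P2=S  mem[L4]=80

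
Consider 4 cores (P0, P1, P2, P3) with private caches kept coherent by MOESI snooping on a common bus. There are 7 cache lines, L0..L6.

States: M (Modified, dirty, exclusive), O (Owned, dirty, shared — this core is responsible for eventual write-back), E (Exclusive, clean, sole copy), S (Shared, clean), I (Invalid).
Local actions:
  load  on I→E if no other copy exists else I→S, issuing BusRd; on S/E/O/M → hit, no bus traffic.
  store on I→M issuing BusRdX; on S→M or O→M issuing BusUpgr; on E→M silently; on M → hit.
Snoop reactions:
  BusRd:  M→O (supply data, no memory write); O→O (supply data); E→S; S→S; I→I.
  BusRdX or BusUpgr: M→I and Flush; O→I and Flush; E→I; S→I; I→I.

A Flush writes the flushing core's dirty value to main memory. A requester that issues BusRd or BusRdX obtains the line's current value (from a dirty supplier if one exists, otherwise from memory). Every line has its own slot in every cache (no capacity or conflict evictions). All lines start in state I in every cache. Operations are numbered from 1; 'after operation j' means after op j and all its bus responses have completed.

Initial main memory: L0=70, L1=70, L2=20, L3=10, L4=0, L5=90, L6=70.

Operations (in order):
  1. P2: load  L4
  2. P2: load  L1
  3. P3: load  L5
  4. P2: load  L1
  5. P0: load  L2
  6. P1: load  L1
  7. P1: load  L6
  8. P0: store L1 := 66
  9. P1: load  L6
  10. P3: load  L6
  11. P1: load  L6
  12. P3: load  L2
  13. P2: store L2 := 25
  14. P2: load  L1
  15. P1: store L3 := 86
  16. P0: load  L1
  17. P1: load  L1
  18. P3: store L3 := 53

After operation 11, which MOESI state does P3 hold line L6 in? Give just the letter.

state = S

  op1 P2: load  L4 → I/I/E/I on L4; bus BusRd; mem=0
  op2 P2: load  L1 → I/I/E/I on L1; bus BusRd; mem=70
  op3 P3: load  L5 → I/I/I/E on L5; bus BusRd; mem=90
  op4 P2: load  L1 → I/I/E/I on L1; bus (none); mem=70
  op5 P0: load  L2 → E/I/I/I on L2; bus BusRd; mem=20
  op6 P1: load  L1 → I/S/S/I on L1; bus BusRd; mem=70
  op7 P1: load  L6 → I/E/I/I on L6; bus BusRd; mem=70
  op8 P0: store L1 := 66 → M/I/I/I on L1; bus BusRdX; mem=70
  op9 P1: load  L6 → I/E/I/I on L6; bus (none); mem=70
  op10 P3: load  L6 → I/S/I/S on L6; bus BusRd; mem=70
  op11 P1: load  L6 → I/S/I/S on L6; bus (none); mem=70
  op12 P3: load  L2 → S/I/I/S on L2; bus BusRd; mem=20
  op13 P2: store L2 := 25 → I/I/M/I on L2; bus BusRdX; mem=20
  op14 P2: load  L1 → O/I/S/I on L1; bus BusRd; mem=70
  op15 P1: store L3 := 86 → I/M/I/I on L3; bus BusRdX; mem=10
  op16 P0: load  L1 → O/I/S/I on L1; bus (none); mem=70
  op17 P1: load  L1 → O/S/S/I on L1; bus BusRd; mem=70
  op18 P3: store L3 := 53 → I/I/I/M on L3; bus BusRdX Flush; mem=86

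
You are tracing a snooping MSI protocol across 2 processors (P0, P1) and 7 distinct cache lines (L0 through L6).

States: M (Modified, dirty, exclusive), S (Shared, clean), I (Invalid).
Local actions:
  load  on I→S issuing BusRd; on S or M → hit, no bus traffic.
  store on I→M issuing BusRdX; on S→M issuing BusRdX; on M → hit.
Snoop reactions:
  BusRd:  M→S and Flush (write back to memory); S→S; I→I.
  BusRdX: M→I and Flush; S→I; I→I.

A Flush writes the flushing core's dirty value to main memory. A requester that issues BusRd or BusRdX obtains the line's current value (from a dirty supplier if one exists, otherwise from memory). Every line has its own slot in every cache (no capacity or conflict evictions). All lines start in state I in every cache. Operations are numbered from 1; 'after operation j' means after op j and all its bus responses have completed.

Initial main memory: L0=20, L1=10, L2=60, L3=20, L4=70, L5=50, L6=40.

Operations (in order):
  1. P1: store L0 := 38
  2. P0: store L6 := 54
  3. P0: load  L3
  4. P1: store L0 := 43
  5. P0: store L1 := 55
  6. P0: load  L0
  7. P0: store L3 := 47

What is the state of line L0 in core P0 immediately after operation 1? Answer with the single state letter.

1. P1: store L0 := 38  bus=[BusRdX]  L0: P0=I P1=M  mem[L0]=20
2. P0: store L6 := 54  bus=[BusRdX]  L6: P0=M P1=I  mem[L6]=40
3. P0: load  L3  bus=[BusRd]  L3: P0=S P1=I  mem[L3]=20
4. P1: store L0 := 43  bus=[-]  L0: P0=I P1=M  mem[L0]=20
5. P0: store L1 := 55  bus=[BusRdX]  L1: P0=M P1=I  mem[L1]=10
6. P0: load  L0  bus=[BusRd,Flush]  L0: P0=S P1=S  mem[L0]=43
7. P0: store L3 := 47  bus=[BusRdX]  L3: P0=M P1=I  mem[L3]=20

state = I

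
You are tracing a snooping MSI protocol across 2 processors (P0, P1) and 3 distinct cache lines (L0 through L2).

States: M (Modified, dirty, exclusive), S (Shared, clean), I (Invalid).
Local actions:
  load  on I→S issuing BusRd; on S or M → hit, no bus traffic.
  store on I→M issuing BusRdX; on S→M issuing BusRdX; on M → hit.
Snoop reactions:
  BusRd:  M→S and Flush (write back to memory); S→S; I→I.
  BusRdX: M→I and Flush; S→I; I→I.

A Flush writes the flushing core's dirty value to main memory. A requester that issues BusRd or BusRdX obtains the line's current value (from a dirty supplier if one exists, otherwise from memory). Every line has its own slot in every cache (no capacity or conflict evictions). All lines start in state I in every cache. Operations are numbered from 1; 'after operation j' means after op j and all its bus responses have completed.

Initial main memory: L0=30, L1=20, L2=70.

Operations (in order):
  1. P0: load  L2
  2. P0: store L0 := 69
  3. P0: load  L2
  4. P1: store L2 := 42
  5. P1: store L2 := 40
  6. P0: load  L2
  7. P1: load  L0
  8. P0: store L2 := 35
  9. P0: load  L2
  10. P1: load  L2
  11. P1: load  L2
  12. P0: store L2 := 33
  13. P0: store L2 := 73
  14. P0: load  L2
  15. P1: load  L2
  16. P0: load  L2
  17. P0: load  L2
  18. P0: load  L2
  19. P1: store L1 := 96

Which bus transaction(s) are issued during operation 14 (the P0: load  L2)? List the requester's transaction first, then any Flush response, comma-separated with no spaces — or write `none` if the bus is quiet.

bus = none

1. P0: load  L2  bus=[BusRd]  L2: P0=S P1=I  mem[L2]=70
2. P0: store L0 := 69  bus=[BusRdX]  L0: P0=M P1=I  mem[L0]=30
3. P0: load  L2  bus=[-]  L2: P0=S P1=I  mem[L2]=70
4. P1: store L2 := 42  bus=[BusRdX]  L2: P0=I P1=M  mem[L2]=70
5. P1: store L2 := 40  bus=[-]  L2: P0=I P1=M  mem[L2]=70
6. P0: load  L2  bus=[BusRd,Flush]  L2: P0=S P1=S  mem[L2]=40
7. P1: load  L0  bus=[BusRd,Flush]  L0: P0=S P1=S  mem[L0]=69
8. P0: store L2 := 35  bus=[BusRdX]  L2: P0=M P1=I  mem[L2]=40
9. P0: load  L2  bus=[-]  L2: P0=M P1=I  mem[L2]=40
10. P1: load  L2  bus=[BusRd,Flush]  L2: P0=S P1=S  mem[L2]=35
11. P1: load  L2  bus=[-]  L2: P0=S P1=S  mem[L2]=35
12. P0: store L2 := 33  bus=[BusRdX]  L2: P0=M P1=I  mem[L2]=35
13. P0: store L2 := 73  bus=[-]  L2: P0=M P1=I  mem[L2]=35
14. P0: load  L2  bus=[-]  L2: P0=M P1=I  mem[L2]=35
15. P1: load  L2  bus=[BusRd,Flush]  L2: P0=S P1=S  mem[L2]=73
16. P0: load  L2  bus=[-]  L2: P0=S P1=S  mem[L2]=73
17. P0: load  L2  bus=[-]  L2: P0=S P1=S  mem[L2]=73
18. P0: load  L2  bus=[-]  L2: P0=S P1=S  mem[L2]=73
19. P1: store L1 := 96  bus=[BusRdX]  L1: P0=I P1=M  mem[L1]=20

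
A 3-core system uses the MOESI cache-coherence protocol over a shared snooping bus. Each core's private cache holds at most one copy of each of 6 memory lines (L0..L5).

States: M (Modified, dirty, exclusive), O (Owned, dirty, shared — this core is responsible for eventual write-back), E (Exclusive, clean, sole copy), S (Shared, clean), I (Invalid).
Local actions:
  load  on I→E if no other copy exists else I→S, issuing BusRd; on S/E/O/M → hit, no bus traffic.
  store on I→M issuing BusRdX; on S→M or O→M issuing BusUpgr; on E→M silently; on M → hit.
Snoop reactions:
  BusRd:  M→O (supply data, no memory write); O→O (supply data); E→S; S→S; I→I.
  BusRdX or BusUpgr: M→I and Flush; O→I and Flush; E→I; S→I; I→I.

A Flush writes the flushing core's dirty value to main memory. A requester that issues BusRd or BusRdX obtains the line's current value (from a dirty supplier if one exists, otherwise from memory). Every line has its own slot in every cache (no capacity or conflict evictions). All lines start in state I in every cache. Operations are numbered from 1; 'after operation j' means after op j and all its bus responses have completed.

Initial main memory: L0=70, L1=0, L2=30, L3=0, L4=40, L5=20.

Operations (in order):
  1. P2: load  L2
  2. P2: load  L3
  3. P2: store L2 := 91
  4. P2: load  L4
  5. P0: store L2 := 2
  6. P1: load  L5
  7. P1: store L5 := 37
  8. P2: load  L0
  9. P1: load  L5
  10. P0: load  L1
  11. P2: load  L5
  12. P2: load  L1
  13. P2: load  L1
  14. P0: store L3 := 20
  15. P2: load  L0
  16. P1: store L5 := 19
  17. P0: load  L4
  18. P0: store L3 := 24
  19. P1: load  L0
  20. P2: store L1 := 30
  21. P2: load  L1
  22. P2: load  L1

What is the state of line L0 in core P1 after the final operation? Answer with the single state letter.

state = S

[1] P2: load  L2 | P0:I, P1:I, P2:E(30) | bus: BusRd
[2] P2: load  L3 | P0:I, P1:I, P2:E(0) | bus: BusRd
[3] P2: store L2 := 91 | P0:I, P1:I, P2:M(91) | bus: none
[4] P2: load  L4 | P0:I, P1:I, P2:E(40) | bus: BusRd
[5] P0: store L2 := 2 | P0:M(2), P1:I, P2:I | bus: BusRdX,Flush
[6] P1: load  L5 | P0:I, P1:E(20), P2:I | bus: BusRd
[7] P1: store L5 := 37 | P0:I, P1:M(37), P2:I | bus: none
[8] P2: load  L0 | P0:I, P1:I, P2:E(70) | bus: BusRd
[9] P1: load  L5 | P0:I, P1:M(37), P2:I | bus: none
[10] P0: load  L1 | P0:E(0), P1:I, P2:I | bus: BusRd
[11] P2: load  L5 | P0:I, P1:O(37), P2:S(37) | bus: BusRd
[12] P2: load  L1 | P0:S(0), P1:I, P2:S(0) | bus: BusRd
[13] P2: load  L1 | P0:S(0), P1:I, P2:S(0) | bus: none
[14] P0: store L3 := 20 | P0:M(20), P1:I, P2:I | bus: BusRdX
[15] P2: load  L0 | P0:I, P1:I, P2:E(70) | bus: none
[16] P1: store L5 := 19 | P0:I, P1:M(19), P2:I | bus: BusUpgr
[17] P0: load  L4 | P0:S(40), P1:I, P2:S(40) | bus: BusRd
[18] P0: store L3 := 24 | P0:M(24), P1:I, P2:I | bus: none
[19] P1: load  L0 | P0:I, P1:S(70), P2:S(70) | bus: BusRd
[20] P2: store L1 := 30 | P0:I, P1:I, P2:M(30) | bus: BusUpgr
[21] P2: load  L1 | P0:I, P1:I, P2:M(30) | bus: none
[22] P2: load  L1 | P0:I, P1:I, P2:M(30) | bus: none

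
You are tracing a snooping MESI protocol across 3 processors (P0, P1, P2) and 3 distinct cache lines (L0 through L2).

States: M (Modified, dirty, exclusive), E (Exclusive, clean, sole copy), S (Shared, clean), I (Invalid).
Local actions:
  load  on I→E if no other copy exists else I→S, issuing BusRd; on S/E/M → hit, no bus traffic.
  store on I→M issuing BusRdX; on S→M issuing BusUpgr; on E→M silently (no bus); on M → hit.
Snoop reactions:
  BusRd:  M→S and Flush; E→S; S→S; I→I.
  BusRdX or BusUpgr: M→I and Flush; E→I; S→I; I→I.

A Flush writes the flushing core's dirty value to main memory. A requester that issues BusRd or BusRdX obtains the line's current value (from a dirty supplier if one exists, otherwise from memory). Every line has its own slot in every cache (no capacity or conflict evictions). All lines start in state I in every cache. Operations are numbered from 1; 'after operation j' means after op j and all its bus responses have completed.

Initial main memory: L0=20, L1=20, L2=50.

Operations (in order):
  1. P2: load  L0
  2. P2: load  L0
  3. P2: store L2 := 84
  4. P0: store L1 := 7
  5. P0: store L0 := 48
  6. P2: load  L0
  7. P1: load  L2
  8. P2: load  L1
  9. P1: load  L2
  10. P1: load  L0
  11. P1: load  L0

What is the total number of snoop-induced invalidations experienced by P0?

invalidations = 0

1. P2: load  L0  bus=[BusRd]  L0: P0=I P1=I P2=E  mem[L0]=20
2. P2: load  L0  bus=[-]  L0: P0=I P1=I P2=E  mem[L0]=20
3. P2: store L2 := 84  bus=[BusRdX]  L2: P0=I P1=I P2=M  mem[L2]=50
4. P0: store L1 := 7  bus=[BusRdX]  L1: P0=M P1=I P2=I  mem[L1]=20
5. P0: store L0 := 48  bus=[BusRdX]  L0: P0=M P1=I P2=I  mem[L0]=20
6. P2: load  L0  bus=[BusRd,Flush]  L0: P0=S P1=I P2=S  mem[L0]=48
7. P1: load  L2  bus=[BusRd,Flush]  L2: P0=I P1=S P2=S  mem[L2]=84
8. P2: load  L1  bus=[BusRd,Flush]  L1: P0=S P1=I P2=S  mem[L1]=7
9. P1: load  L2  bus=[-]  L2: P0=I P1=S P2=S  mem[L2]=84
10. P1: load  L0  bus=[BusRd]  L0: P0=S P1=S P2=S  mem[L0]=48
11. P1: load  L0  bus=[-]  L0: P0=S P1=S P2=S  mem[L0]=48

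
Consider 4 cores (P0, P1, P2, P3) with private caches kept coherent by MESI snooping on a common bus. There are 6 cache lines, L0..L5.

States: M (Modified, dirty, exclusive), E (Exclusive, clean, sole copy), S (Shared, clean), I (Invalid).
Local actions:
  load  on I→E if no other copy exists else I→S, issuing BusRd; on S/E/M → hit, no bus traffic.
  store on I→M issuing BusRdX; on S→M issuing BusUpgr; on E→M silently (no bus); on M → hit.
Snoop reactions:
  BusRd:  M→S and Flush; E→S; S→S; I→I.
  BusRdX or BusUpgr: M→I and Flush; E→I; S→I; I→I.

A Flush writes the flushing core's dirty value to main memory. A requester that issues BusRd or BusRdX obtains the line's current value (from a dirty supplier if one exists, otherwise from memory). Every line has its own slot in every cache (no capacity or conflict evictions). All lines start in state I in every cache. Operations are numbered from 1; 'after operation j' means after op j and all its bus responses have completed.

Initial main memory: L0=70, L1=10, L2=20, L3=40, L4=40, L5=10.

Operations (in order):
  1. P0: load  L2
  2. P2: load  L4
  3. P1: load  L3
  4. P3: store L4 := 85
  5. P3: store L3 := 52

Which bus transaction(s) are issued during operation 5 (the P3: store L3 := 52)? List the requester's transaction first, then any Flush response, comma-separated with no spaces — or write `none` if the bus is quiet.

bus = BusRdX

[1] P0: load  L2 | P0:E(20), P1:I, P2:I, P3:I | bus: BusRd
[2] P2: load  L4 | P0:I, P1:I, P2:E(40), P3:I | bus: BusRd
[3] P1: load  L3 | P0:I, P1:E(40), P2:I, P3:I | bus: BusRd
[4] P3: store L4 := 85 | P0:I, P1:I, P2:I, P3:M(85) | bus: BusRdX
[5] P3: store L3 := 52 | P0:I, P1:I, P2:I, P3:M(52) | bus: BusRdX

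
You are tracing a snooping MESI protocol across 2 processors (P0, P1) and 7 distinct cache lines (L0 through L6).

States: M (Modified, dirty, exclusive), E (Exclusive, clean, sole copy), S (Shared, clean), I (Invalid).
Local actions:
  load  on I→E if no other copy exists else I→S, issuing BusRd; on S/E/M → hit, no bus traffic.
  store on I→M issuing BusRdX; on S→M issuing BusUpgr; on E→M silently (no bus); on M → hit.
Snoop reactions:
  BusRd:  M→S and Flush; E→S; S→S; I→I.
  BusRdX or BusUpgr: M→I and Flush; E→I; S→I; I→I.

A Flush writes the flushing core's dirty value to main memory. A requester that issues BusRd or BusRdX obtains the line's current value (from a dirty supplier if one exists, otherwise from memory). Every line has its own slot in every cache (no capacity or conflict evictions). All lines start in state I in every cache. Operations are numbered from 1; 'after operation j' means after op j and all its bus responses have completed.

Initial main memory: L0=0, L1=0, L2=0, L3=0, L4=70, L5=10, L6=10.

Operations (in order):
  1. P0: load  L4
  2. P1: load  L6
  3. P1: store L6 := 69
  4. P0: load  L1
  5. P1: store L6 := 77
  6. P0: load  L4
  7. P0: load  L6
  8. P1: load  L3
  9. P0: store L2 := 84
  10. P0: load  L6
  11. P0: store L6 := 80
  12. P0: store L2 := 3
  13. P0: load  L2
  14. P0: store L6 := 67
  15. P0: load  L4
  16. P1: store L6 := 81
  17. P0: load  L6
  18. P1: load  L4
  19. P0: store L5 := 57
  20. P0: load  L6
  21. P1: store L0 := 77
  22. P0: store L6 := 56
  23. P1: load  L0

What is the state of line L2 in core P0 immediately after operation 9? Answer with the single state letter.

state = M

  op1 P0: load  L4 → E/I on L4; bus BusRd; mem=70
  op2 P1: load  L6 → I/E on L6; bus BusRd; mem=10
  op3 P1: store L6 := 69 → I/M on L6; bus (none); mem=10
  op4 P0: load  L1 → E/I on L1; bus BusRd; mem=0
  op5 P1: store L6 := 77 → I/M on L6; bus (none); mem=10
  op6 P0: load  L4 → E/I on L4; bus (none); mem=70
  op7 P0: load  L6 → S/S on L6; bus BusRd Flush; mem=77
  op8 P1: load  L3 → I/E on L3; bus BusRd; mem=0
  op9 P0: store L2 := 84 → M/I on L2; bus BusRdX; mem=0
  op10 P0: load  L6 → S/S on L6; bus (none); mem=77
  op11 P0: store L6 := 80 → M/I on L6; bus BusUpgr; mem=77
  op12 P0: store L2 := 3 → M/I on L2; bus (none); mem=0
  op13 P0: load  L2 → M/I on L2; bus (none); mem=0
  op14 P0: store L6 := 67 → M/I on L6; bus (none); mem=77
  op15 P0: load  L4 → E/I on L4; bus (none); mem=70
  op16 P1: store L6 := 81 → I/M on L6; bus BusRdX Flush; mem=67
  op17 P0: load  L6 → S/S on L6; bus BusRd Flush; mem=81
  op18 P1: load  L4 → S/S on L4; bus BusRd; mem=70
  op19 P0: store L5 := 57 → M/I on L5; bus BusRdX; mem=10
  op20 P0: load  L6 → S/S on L6; bus (none); mem=81
  op21 P1: store L0 := 77 → I/M on L0; bus BusRdX; mem=0
  op22 P0: store L6 := 56 → M/I on L6; bus BusUpgr; mem=81
  op23 P1: load  L0 → I/M on L0; bus (none); mem=0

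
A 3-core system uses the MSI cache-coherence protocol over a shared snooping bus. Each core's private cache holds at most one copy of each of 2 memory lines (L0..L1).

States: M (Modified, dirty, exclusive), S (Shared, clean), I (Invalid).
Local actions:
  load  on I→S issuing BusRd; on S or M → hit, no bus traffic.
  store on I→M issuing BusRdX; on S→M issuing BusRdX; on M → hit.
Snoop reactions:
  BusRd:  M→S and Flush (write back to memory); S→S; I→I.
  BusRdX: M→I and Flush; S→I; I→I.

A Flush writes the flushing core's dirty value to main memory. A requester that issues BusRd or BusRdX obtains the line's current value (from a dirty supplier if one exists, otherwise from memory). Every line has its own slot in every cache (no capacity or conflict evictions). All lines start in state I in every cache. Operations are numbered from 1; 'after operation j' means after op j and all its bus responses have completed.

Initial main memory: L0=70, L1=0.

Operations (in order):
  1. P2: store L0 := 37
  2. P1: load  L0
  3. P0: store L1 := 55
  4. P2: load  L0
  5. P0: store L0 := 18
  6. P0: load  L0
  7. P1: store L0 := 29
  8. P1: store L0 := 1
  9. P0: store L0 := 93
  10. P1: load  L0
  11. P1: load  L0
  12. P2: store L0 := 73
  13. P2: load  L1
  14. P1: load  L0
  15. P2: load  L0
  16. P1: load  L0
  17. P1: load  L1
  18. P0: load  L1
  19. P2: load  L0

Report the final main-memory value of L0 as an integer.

[1] P2: store L0 := 37 | P0:I, P1:I, P2:M(37) | bus: BusRdX
[2] P1: load  L0 | P0:I, P1:S(37), P2:S(37) | bus: BusRd,Flush
[3] P0: store L1 := 55 | P0:M(55), P1:I, P2:I | bus: BusRdX
[4] P2: load  L0 | P0:I, P1:S(37), P2:S(37) | bus: none
[5] P0: store L0 := 18 | P0:M(18), P1:I, P2:I | bus: BusRdX
[6] P0: load  L0 | P0:M(18), P1:I, P2:I | bus: none
[7] P1: store L0 := 29 | P0:I, P1:M(29), P2:I | bus: BusRdX,Flush
[8] P1: store L0 := 1 | P0:I, P1:M(1), P2:I | bus: none
[9] P0: store L0 := 93 | P0:M(93), P1:I, P2:I | bus: BusRdX,Flush
[10] P1: load  L0 | P0:S(93), P1:S(93), P2:I | bus: BusRd,Flush
[11] P1: load  L0 | P0:S(93), P1:S(93), P2:I | bus: none
[12] P2: store L0 := 73 | P0:I, P1:I, P2:M(73) | bus: BusRdX
[13] P2: load  L1 | P0:S(55), P1:I, P2:S(55) | bus: BusRd,Flush
[14] P1: load  L0 | P0:I, P1:S(73), P2:S(73) | bus: BusRd,Flush
[15] P2: load  L0 | P0:I, P1:S(73), P2:S(73) | bus: none
[16] P1: load  L0 | P0:I, P1:S(73), P2:S(73) | bus: none
[17] P1: load  L1 | P0:S(55), P1:S(55), P2:S(55) | bus: BusRd
[18] P0: load  L1 | P0:S(55), P1:S(55), P2:S(55) | bus: none
[19] P2: load  L0 | P0:I, P1:S(73), P2:S(73) | bus: none

memory[L0] = 73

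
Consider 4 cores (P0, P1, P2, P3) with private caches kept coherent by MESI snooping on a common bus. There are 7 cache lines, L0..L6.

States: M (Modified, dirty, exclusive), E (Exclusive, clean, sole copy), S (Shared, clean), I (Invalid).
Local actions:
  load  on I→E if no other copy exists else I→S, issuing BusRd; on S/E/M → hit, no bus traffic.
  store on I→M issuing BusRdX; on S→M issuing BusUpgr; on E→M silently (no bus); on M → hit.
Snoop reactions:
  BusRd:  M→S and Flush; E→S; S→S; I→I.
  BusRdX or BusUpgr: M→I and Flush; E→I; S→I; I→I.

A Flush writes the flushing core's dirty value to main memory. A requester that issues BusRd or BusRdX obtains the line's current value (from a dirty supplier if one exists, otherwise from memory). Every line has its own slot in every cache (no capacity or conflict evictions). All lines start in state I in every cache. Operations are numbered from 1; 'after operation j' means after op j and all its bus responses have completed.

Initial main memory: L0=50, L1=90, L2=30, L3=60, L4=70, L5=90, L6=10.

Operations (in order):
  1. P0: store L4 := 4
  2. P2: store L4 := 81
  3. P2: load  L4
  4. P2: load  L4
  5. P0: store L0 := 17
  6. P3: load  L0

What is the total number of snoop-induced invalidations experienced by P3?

  op1 P0: store L4 := 4 → M/I/I/I on L4; bus BusRdX; mem=70
  op2 P2: store L4 := 81 → I/I/M/I on L4; bus BusRdX Flush; mem=4
  op3 P2: load  L4 → I/I/M/I on L4; bus (none); mem=4
  op4 P2: load  L4 → I/I/M/I on L4; bus (none); mem=4
  op5 P0: store L0 := 17 → M/I/I/I on L0; bus BusRdX; mem=50
  op6 P3: load  L0 → S/I/I/S on L0; bus BusRd Flush; mem=17

invalidations = 0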